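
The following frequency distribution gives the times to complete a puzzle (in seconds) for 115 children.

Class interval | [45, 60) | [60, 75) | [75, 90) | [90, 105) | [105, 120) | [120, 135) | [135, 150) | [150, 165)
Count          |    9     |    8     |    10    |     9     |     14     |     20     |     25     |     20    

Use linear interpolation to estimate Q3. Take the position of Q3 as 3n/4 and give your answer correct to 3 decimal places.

Cumulative frequencies: 9, 17, 27, 36, 50, 70, 95, 115
n = 115; position = 3n/4 = 86.25.
This falls in the class [135, 150): L = 135, F = 70, f = 25, h = 15.
Upper quartile ≈ 135 + ((86.25 − 70) / 25) × 15 = 144.7500

144.750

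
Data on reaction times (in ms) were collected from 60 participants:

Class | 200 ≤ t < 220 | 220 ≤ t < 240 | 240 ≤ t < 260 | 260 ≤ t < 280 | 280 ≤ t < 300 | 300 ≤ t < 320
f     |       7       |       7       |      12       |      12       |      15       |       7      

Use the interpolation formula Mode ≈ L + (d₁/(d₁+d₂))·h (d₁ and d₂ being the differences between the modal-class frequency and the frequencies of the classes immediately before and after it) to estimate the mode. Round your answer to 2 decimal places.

Modal class: 280 ≤ t < 300 (highest frequency 15).
d₁ = 15 − 12 = 3, d₂ = 15 − 7 = 8
Mode ≈ 280 + (3/(3+8)) × 20 = 280 + 5.4545 = 285.4545

285.45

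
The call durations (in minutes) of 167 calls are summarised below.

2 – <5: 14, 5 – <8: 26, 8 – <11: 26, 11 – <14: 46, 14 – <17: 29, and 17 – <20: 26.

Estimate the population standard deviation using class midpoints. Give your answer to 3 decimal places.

4.525

Midpoints: 3.5, 6.5, 9.5, 12.5, 15.5, 18.5
n = 167, Σfm = 1970.5, mean = 11.7994
Σfm² = 26669.75
Σf(m − x̄)² = Σfm² − (Σfm)²/n = 26669.75 − 1970.5²/167 = 3419.0299
Population variance = 3419.0299 / 167 = 20.4732
Standard deviation = √20.4732 = 4.5247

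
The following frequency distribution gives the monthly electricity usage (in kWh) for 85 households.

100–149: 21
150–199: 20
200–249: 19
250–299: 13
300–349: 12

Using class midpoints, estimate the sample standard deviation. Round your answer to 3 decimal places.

68.497

Midpoints: 124.5, 174.5, 224.5, 274.5, 324.5
n = 85, Σfm = 17832.5, mean = 209.7941
Σfm² = 4135271.25
Σf(m − x̄)² = Σfm² − (Σfm)²/n = 4135271.25 − 17832.5²/85 = 394117.6471
Sample variance = 394117.6471 / 84 = 4691.8768
Standard deviation = √4691.8768 = 68.4973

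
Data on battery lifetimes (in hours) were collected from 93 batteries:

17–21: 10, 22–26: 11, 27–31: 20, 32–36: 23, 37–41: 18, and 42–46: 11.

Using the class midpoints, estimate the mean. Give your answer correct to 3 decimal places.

32.280

Midpoints: 19, 24, 29, 34, 39, 44
Σfm = 10×19 + 11×24 + 20×29 + 23×34 + 18×39 + 11×44 = 3002
n = Σf = 93
Mean = 3002 / 93 = 32.2796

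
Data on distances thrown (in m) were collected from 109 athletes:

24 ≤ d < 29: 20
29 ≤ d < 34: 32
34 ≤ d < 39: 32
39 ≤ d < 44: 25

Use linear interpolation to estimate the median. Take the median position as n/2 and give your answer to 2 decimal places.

34.39

Cumulative frequencies: 20, 52, 84, 109
n = 109; position = n/2 = 54.5.
This falls in the class 34 ≤ d < 39: L = 34, F = 52, f = 32, h = 5.
Median ≈ 34 + ((54.5 − 52) / 32) × 5 = 34.3906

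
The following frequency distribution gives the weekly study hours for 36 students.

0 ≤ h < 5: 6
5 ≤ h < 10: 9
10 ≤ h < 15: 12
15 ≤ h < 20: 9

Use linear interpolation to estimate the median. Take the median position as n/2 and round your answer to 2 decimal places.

11.25

Cumulative frequencies: 6, 15, 27, 36
n = 36; position = n/2 = 18.
This falls in the class 10 ≤ h < 15: L = 10, F = 15, f = 12, h = 5.
Median ≈ 10 + ((18 − 15) / 12) × 5 = 11.2500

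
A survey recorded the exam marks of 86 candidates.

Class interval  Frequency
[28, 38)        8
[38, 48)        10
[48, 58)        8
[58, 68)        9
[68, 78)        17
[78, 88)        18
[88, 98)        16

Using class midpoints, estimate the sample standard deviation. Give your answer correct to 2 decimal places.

19.56

Midpoints: 33, 43, 53, 63, 73, 83, 93
n = 86, Σfm = 5908, mean = 68.6977
Σfm² = 438374
Σf(m − x̄)² = Σfm² − (Σfm)²/n = 438374 − 5908²/86 = 32508.1395
Sample variance = 32508.1395 / 85 = 382.4487
Standard deviation = √382.4487 = 19.5563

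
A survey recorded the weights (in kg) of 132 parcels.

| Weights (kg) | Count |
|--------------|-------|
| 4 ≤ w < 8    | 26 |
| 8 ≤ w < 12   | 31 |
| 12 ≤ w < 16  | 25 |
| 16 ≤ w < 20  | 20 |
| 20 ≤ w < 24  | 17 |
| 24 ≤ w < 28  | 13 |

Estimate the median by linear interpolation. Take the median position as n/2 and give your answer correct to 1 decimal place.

13.4

Cumulative frequencies: 26, 57, 82, 102, 119, 132
n = 132; position = n/2 = 66.
This falls in the class 12 ≤ w < 16: L = 12, F = 57, f = 25, h = 4.
Median ≈ 12 + ((66 − 57) / 25) × 4 = 13.4400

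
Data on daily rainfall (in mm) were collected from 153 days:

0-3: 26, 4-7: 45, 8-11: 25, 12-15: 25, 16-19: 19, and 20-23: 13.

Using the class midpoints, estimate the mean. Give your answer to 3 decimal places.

Midpoints: 1.5, 5.5, 9.5, 13.5, 17.5, 21.5
Σfm = 26×1.5 + 45×5.5 + 25×9.5 + 25×13.5 + 19×17.5 + 13×21.5 = 1473.5
n = Σf = 153
Mean = 1473.5 / 153 = 9.6307

9.631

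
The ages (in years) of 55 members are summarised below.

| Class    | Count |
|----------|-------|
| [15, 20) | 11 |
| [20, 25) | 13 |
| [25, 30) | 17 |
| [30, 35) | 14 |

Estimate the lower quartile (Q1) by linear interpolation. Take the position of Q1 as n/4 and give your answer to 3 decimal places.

Cumulative frequencies: 11, 24, 41, 55
n = 55; position = n/4 = 13.75.
This falls in the class [20, 25): L = 20, F = 11, f = 13, h = 5.
Lower quartile ≈ 20 + ((13.75 − 11) / 13) × 5 = 21.0577

21.058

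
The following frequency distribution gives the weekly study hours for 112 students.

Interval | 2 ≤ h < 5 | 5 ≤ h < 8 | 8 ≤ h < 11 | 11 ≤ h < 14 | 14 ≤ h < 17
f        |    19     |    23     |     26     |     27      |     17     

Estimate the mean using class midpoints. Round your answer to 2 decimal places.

9.50

Midpoints: 3.5, 6.5, 9.5, 12.5, 15.5
Σfm = 19×3.5 + 23×6.5 + 26×9.5 + 27×12.5 + 17×15.5 = 1064
n = Σf = 112
Mean = 1064 / 112 = 9.5000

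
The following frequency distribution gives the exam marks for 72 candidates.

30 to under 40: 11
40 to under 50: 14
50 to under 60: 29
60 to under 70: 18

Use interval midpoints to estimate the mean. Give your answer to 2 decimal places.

52.50

Midpoints: 35, 45, 55, 65
Σfm = 11×35 + 14×45 + 29×55 + 18×65 = 3780
n = Σf = 72
Mean = 3780 / 72 = 52.5000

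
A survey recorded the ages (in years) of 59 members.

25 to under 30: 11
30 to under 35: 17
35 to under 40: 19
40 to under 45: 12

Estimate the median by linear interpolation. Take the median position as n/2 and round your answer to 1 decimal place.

Cumulative frequencies: 11, 28, 47, 59
n = 59; position = n/2 = 29.5.
This falls in the class 35 to under 40: L = 35, F = 28, f = 19, h = 5.
Median ≈ 35 + ((29.5 − 28) / 19) × 5 = 35.3947

35.4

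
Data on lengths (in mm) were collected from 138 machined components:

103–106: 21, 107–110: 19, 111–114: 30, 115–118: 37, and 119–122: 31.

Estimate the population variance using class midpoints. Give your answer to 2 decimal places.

Midpoints: 104.5, 108.5, 112.5, 116.5, 120.5
n = 138, Σfm = 15677, mean = 113.6014
Σfm² = 1784986.5
Σf(m − x̄)² = Σfm² − (Σfm)²/n = 1784986.5 − 15677²/138 = 4056.5797
Population variance = 4056.5797 / 138 = 29.3955

29.40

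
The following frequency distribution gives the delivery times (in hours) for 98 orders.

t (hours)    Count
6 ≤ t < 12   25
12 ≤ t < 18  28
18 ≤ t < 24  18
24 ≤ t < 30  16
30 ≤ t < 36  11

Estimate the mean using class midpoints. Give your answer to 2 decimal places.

18.55

Midpoints: 9, 15, 21, 27, 33
Σfm = 25×9 + 28×15 + 18×21 + 16×27 + 11×33 = 1818
n = Σf = 98
Mean = 1818 / 98 = 18.5510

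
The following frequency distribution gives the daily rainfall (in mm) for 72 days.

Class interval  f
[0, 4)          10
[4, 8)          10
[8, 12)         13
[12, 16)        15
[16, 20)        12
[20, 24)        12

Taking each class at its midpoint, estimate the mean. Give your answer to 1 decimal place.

Midpoints: 2, 6, 10, 14, 18, 22
Σfm = 10×2 + 10×6 + 13×10 + 15×14 + 12×18 + 12×22 = 900
n = Σf = 72
Mean = 900 / 72 = 12.5000

12.5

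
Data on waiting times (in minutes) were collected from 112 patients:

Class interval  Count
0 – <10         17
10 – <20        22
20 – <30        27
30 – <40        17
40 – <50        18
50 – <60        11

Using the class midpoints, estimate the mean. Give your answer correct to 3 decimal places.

27.679

Midpoints: 5, 15, 25, 35, 45, 55
Σfm = 17×5 + 22×15 + 27×25 + 17×35 + 18×45 + 11×55 = 3100
n = Σf = 112
Mean = 3100 / 112 = 27.6786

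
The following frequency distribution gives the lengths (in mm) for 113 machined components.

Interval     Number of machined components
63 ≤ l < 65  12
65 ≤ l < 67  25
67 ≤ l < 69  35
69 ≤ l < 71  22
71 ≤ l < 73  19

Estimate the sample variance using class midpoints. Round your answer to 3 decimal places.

Midpoints: 64, 66, 68, 70, 72
n = 113, Σfm = 7706, mean = 68.1947
Σfm² = 526188
Σf(m − x̄)² = Σfm² − (Σfm)²/n = 526188 − 7706²/113 = 679.7168
Sample variance = 679.7168 / 112 = 6.0689

6.069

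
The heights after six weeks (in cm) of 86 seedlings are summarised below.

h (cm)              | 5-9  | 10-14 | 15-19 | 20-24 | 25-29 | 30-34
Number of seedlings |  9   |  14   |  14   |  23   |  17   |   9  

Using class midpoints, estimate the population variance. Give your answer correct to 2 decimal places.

Midpoints: 7, 12, 17, 22, 27, 32
n = 86, Σfm = 1722, mean = 20.0233
Σfm² = 39244
Σf(m − x̄)² = Σfm² − (Σfm)²/n = 39244 − 1722²/86 = 4763.9535
Population variance = 4763.9535 / 86 = 55.3948

55.39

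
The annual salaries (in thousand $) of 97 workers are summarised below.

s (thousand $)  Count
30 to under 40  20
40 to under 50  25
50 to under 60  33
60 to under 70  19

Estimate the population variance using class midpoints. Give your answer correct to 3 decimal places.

105.346

Midpoints: 35, 45, 55, 65
n = 97, Σfm = 4875, mean = 50.2577
Σfm² = 255225
Σf(m − x̄)² = Σfm² − (Σfm)²/n = 255225 − 4875²/97 = 10218.5567
Population variance = 10218.5567 / 97 = 105.3459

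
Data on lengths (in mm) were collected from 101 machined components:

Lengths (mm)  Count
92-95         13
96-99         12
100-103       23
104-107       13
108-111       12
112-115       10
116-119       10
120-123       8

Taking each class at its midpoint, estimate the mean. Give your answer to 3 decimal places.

Midpoints: 93.5, 97.5, 101.5, 105.5, 109.5, 113.5, 117.5, 121.5
Σfm = 13×93.5 + 12×97.5 + 23×101.5 + 13×105.5 + 12×109.5 + 10×113.5 + 10×117.5 + 8×121.5 = 10687.5
n = Σf = 101
Mean = 10687.5 / 101 = 105.8168

105.817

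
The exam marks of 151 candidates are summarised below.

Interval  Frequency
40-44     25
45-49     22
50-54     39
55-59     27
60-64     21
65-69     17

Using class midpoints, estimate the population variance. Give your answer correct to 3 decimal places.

Midpoints: 42, 47, 52, 57, 62, 67
n = 151, Σfm = 8092, mean = 53.5894
Σfm² = 442914
Σf(m − x̄)² = Σfm² − (Σfm)²/n = 442914 − 8092²/151 = 9268.5430
Population variance = 9268.5430 / 151 = 61.3811

61.381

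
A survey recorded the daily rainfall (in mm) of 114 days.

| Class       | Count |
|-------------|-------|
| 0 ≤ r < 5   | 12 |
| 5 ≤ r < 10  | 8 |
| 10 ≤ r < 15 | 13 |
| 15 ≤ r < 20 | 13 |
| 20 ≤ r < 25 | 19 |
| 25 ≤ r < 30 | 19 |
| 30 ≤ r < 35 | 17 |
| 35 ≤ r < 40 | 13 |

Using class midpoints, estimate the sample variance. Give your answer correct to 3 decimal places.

Midpoints: 2.5, 7.5, 12.5, 17.5, 22.5, 27.5, 32.5, 37.5
n = 114, Σfm = 2470, mean = 21.6667
Σfm² = 66762.5
Σf(m − x̄)² = Σfm² − (Σfm)²/n = 66762.5 − 2470²/114 = 13245.8333
Sample variance = 13245.8333 / 113 = 117.2198

117.220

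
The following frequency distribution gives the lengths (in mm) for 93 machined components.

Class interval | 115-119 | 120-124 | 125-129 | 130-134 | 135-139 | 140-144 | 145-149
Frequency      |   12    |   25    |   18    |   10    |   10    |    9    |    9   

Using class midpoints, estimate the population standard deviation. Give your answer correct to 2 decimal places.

9.38

Midpoints: 117, 122, 127, 132, 137, 142, 147
n = 93, Σfm = 12031, mean = 129.3656
Σfm² = 1564577
Σf(m − x̄)² = Σfm² − (Σfm)²/n = 1564577 − 12031²/93 = 8179.5699
Population variance = 8179.5699 / 93 = 87.9524
Standard deviation = √87.9524 = 9.3783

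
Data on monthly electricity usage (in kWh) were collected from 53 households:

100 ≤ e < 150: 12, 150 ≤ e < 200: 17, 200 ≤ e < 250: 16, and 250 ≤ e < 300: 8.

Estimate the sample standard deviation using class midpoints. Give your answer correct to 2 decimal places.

50.22

Midpoints: 125, 175, 225, 275
n = 53, Σfm = 10275, mean = 193.8679
Σfm² = 2123125
Σf(m − x̄)² = Σfm² − (Σfm)²/n = 2123125 − 10275²/53 = 131132.0755
Sample variance = 131132.0755 / 52 = 2521.7707
Standard deviation = √2521.7707 = 50.2172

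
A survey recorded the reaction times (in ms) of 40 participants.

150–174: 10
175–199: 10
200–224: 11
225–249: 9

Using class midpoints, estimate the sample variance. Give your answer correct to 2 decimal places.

Midpoints: 162, 187, 212, 237
n = 40, Σfm = 7955, mean = 198.8750
Σfm² = 1612035
Σf(m − x̄)² = Σfm² − (Σfm)²/n = 1612035 − 7955²/40 = 29984.3750
Sample variance = 29984.3750 / 39 = 768.8301

768.83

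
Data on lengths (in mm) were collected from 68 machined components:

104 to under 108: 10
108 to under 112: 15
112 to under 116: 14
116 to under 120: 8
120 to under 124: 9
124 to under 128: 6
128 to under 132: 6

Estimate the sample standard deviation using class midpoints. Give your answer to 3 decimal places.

7.459

Midpoints: 106, 110, 114, 118, 122, 126, 130
n = 68, Σfm = 7884, mean = 115.9412
Σfm² = 917808
Σf(m − x̄)² = Σfm² − (Σfm)²/n = 917808 − 7884²/68 = 3727.7647
Sample variance = 3727.7647 / 67 = 55.6383
Standard deviation = √55.6383 = 7.4591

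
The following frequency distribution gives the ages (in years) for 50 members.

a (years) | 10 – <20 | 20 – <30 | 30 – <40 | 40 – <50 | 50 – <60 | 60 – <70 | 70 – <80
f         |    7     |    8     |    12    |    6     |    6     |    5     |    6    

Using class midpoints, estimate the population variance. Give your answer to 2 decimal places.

365.00

Midpoints: 15, 25, 35, 45, 55, 65, 75
n = 50, Σfm = 2100, mean = 42.0000
Σfm² = 106450
Σf(m − x̄)² = Σfm² − (Σfm)²/n = 106450 − 2100²/50 = 18250.0000
Population variance = 18250.0000 / 50 = 365.0000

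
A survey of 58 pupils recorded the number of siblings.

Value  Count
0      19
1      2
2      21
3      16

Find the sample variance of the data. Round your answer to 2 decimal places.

1.47

Values: 0, 1, 2, 3
n = 58, Σfx = 92, mean = 1.5862
Σfx² = 230
Σf(x − x̄)² = Σfx² − (Σfx)²/n = 230 − 92²/58 = 84.0690
Sample variance = 84.0690 / 57 = 1.4749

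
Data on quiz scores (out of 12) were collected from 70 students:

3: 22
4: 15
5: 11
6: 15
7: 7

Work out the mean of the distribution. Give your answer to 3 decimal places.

Values: 3, 4, 5, 6, 7
Σfx = 22×3 + 15×4 + 11×5 + 15×6 + 7×7 = 320
n = Σf = 70
Mean = 320 / 70 = 4.5714

4.571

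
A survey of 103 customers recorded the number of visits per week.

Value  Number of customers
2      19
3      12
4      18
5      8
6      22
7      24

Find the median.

Cumulative frequencies: 19, 31, 49, 57, 79, 103
n = 103, so the median is the value in position (n+1)/2 = 52.
Position 52 falls at value 5.

5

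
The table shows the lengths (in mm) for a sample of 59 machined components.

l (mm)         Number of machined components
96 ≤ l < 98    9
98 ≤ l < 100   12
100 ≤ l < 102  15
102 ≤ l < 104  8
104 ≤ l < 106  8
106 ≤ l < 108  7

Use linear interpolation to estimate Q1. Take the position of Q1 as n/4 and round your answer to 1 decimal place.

99.0

Cumulative frequencies: 9, 21, 36, 44, 52, 59
n = 59; position = n/4 = 14.75.
This falls in the class 98 ≤ l < 100: L = 98, F = 9, f = 12, h = 2.
Lower quartile ≈ 98 + ((14.75 − 9) / 12) × 2 = 98.9583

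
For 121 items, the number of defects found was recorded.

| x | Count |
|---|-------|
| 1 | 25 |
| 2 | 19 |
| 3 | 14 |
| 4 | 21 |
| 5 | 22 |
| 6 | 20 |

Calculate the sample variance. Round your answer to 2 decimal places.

3.18

Values: 1, 2, 3, 4, 5, 6
n = 121, Σfx = 419, mean = 3.4628
Σfx² = 1833
Σf(x − x̄)² = Σfx² − (Σfx)²/n = 1833 − 419²/121 = 382.0826
Sample variance = 382.0826 / 120 = 3.1840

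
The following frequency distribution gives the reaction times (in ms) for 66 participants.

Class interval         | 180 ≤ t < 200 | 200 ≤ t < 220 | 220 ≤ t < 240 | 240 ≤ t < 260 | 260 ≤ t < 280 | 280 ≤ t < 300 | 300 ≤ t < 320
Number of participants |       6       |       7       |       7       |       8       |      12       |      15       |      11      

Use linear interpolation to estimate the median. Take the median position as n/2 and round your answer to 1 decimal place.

268.3

Cumulative frequencies: 6, 13, 20, 28, 40, 55, 66
n = 66; position = n/2 = 33.
This falls in the class 260 ≤ t < 280: L = 260, F = 28, f = 12, h = 20.
Median ≈ 260 + ((33 − 28) / 12) × 20 = 268.3333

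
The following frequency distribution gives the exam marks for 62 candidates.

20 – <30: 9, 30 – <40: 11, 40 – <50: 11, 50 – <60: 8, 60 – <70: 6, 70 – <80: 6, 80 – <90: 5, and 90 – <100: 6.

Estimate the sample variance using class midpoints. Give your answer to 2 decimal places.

503.04

Midpoints: 25, 35, 45, 55, 65, 75, 85, 95
n = 62, Σfm = 3380, mean = 54.5161
Σfm² = 214950
Σf(m − x̄)² = Σfm² − (Σfm)²/n = 214950 − 3380²/62 = 30685.4839
Sample variance = 30685.4839 / 61 = 503.0407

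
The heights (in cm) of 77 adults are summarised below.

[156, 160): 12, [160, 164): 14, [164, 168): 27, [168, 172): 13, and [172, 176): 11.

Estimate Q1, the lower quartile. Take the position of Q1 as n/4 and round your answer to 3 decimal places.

Cumulative frequencies: 12, 26, 53, 66, 77
n = 77; position = n/4 = 19.25.
This falls in the class [160, 164): L = 160, F = 12, f = 14, h = 4.
Lower quartile ≈ 160 + ((19.25 − 12) / 14) × 4 = 162.0714

162.071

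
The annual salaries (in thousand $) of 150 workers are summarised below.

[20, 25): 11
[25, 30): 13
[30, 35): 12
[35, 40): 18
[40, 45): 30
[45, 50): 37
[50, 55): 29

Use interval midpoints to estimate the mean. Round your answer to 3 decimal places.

Midpoints: 22.5, 27.5, 32.5, 37.5, 42.5, 47.5, 52.5
Σfm = 11×22.5 + 13×27.5 + 12×32.5 + 18×37.5 + 30×42.5 + 37×47.5 + 29×52.5 = 6225
n = Σf = 150
Mean = 6225 / 150 = 41.5000

41.500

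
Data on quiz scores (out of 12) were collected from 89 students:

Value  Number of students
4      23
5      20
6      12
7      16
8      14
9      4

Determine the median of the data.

6

Cumulative frequencies: 23, 43, 55, 71, 85, 89
n = 89, so the median is the value in position (n+1)/2 = 45.
Position 45 falls at value 6.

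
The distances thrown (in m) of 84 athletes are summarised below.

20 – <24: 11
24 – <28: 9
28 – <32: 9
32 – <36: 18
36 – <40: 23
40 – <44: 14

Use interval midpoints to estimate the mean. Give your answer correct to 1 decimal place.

Midpoints: 22, 26, 30, 34, 38, 42
Σfm = 11×22 + 9×26 + 9×30 + 18×34 + 23×38 + 14×42 = 2820
n = Σf = 84
Mean = 2820 / 84 = 33.5714

33.6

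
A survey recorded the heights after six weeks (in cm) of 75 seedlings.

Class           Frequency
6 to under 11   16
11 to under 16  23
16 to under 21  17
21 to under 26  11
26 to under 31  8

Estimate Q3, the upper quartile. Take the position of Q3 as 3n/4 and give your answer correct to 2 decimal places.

Cumulative frequencies: 16, 39, 56, 67, 75
n = 75; position = 3n/4 = 56.25.
This falls in the class 21 to under 26: L = 21, F = 56, f = 11, h = 5.
Upper quartile ≈ 21 + ((56.25 − 56) / 11) × 5 = 21.1136

21.11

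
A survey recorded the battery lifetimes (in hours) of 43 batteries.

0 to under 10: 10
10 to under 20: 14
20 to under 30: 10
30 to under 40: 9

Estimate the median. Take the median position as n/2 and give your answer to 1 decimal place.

18.2

Cumulative frequencies: 10, 24, 34, 43
n = 43; position = n/2 = 21.5.
This falls in the class 10 to under 20: L = 10, F = 10, f = 14, h = 10.
Median ≈ 10 + ((21.5 − 10) / 14) × 10 = 18.2143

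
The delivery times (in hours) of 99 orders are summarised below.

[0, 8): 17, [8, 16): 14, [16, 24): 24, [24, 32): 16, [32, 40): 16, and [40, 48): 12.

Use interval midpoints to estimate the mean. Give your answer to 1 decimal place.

Midpoints: 4, 12, 20, 28, 36, 44
Σfm = 17×4 + 14×12 + 24×20 + 16×28 + 16×36 + 12×44 = 2268
n = Σf = 99
Mean = 2268 / 99 = 22.9091

22.9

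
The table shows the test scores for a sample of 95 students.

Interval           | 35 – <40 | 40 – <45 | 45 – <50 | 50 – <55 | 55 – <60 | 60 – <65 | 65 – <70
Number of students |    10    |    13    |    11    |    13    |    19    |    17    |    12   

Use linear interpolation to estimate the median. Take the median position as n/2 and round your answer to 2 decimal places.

55.13

Cumulative frequencies: 10, 23, 34, 47, 66, 83, 95
n = 95; position = n/2 = 47.5.
This falls in the class 55 – <60: L = 55, F = 47, f = 19, h = 5.
Median ≈ 55 + ((47.5 − 47) / 19) × 5 = 55.1316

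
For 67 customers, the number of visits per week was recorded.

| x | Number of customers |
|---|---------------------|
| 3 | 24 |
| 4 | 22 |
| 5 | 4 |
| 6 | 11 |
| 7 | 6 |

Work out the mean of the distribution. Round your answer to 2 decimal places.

4.30

Values: 3, 4, 5, 6, 7
Σfx = 24×3 + 22×4 + 4×5 + 11×6 + 6×7 = 288
n = Σf = 67
Mean = 288 / 67 = 4.2985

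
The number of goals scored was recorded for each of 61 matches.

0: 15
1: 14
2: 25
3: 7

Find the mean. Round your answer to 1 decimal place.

1.4

Values: 0, 1, 2, 3
Σfx = 15×0 + 14×1 + 25×2 + 7×3 = 85
n = Σf = 61
Mean = 85 / 61 = 1.3934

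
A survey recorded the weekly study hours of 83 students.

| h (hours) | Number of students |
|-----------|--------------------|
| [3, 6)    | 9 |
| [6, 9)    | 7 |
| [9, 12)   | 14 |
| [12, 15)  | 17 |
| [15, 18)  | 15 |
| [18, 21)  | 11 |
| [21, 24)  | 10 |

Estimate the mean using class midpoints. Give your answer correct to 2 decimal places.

Midpoints: 4.5, 7.5, 10.5, 13.5, 16.5, 19.5, 22.5
Σfm = 9×4.5 + 7×7.5 + 14×10.5 + 17×13.5 + 15×16.5 + 11×19.5 + 10×22.5 = 1156.5
n = Σf = 83
Mean = 1156.5 / 83 = 13.9337

13.93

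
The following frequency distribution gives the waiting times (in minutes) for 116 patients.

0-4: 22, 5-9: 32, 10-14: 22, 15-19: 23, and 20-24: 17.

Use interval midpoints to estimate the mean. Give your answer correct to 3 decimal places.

11.181

Midpoints: 2, 7, 12, 17, 22
Σfm = 22×2 + 32×7 + 22×12 + 23×17 + 17×22 = 1297
n = Σf = 116
Mean = 1297 / 116 = 11.1810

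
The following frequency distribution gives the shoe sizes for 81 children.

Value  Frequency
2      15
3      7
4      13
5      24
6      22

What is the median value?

5

Cumulative frequencies: 15, 22, 35, 59, 81
n = 81, so the median is the value in position (n+1)/2 = 41.
Position 41 falls at value 5.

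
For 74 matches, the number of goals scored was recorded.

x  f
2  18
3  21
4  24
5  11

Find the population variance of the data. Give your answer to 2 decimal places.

1.02

Values: 2, 3, 4, 5
n = 74, Σfx = 250, mean = 3.3784
Σfx² = 920
Σf(x − x̄)² = Σfx² − (Σfx)²/n = 920 − 250²/74 = 75.4054
Population variance = 75.4054 / 74 = 1.0190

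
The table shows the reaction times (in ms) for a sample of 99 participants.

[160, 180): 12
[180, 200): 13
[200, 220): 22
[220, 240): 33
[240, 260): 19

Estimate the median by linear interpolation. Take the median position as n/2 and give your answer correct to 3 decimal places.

Cumulative frequencies: 12, 25, 47, 80, 99
n = 99; position = n/2 = 49.5.
This falls in the class [220, 240): L = 220, F = 47, f = 33, h = 20.
Median ≈ 220 + ((49.5 − 47) / 33) × 20 = 221.5152

221.515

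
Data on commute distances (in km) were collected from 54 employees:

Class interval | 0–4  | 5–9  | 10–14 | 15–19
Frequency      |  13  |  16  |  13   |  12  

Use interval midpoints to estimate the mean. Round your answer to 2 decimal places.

Midpoints: 2, 7, 12, 17
Σfm = 13×2 + 16×7 + 13×12 + 12×17 = 498
n = Σf = 54
Mean = 498 / 54 = 9.2222

9.22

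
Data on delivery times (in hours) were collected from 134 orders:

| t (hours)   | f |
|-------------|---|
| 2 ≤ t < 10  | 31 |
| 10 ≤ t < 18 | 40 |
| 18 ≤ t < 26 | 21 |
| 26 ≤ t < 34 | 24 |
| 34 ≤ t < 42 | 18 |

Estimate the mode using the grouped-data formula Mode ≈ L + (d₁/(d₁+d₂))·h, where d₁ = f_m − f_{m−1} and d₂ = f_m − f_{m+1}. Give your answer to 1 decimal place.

12.6

Modal class: 10 ≤ t < 18 (highest frequency 40).
d₁ = 40 − 31 = 9, d₂ = 40 − 21 = 19
Mode ≈ 10 + (9/(9+19)) × 8 = 10 + 2.5714 = 12.5714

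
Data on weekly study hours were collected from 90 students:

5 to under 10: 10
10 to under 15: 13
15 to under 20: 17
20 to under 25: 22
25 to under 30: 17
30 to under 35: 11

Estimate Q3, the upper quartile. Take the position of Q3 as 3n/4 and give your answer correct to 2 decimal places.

Cumulative frequencies: 10, 23, 40, 62, 79, 90
n = 90; position = 3n/4 = 67.5.
This falls in the class 25 to under 30: L = 25, F = 62, f = 17, h = 5.
Upper quartile ≈ 25 + ((67.5 − 62) / 17) × 5 = 26.6176

26.62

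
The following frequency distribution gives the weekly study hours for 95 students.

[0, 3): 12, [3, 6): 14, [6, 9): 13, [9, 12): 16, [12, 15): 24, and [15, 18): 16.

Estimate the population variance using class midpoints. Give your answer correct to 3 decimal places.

Midpoints: 1.5, 4.5, 7.5, 10.5, 13.5, 16.5
n = 95, Σfm = 934.5, mean = 9.8368
Σfm² = 11535.75
Σf(m − x̄)² = Σfm² − (Σfm)²/n = 11535.75 − 934.5²/95 = 2343.2211
Population variance = 2343.2211 / 95 = 24.6655

24.665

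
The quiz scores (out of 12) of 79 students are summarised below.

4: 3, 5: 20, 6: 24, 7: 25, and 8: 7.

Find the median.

6

Cumulative frequencies: 3, 23, 47, 72, 79
n = 79, so the median is the value in position (n+1)/2 = 40.
Position 40 falls at value 6.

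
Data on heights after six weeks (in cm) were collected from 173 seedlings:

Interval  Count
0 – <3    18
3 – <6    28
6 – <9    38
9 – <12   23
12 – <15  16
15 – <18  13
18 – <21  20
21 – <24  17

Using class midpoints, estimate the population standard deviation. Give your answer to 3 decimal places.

6.568

Midpoints: 1.5, 4.5, 7.5, 10.5, 13.5, 16.5, 19.5, 22.5
n = 173, Σfm = 1882.5, mean = 10.8815
Σfm² = 27947.25
Σf(m − x̄)² = Σfm² − (Σfm)²/n = 27947.25 − 1882.5²/173 = 7462.8208
Population variance = 7462.8208 / 173 = 43.1377
Standard deviation = √43.1377 = 6.5679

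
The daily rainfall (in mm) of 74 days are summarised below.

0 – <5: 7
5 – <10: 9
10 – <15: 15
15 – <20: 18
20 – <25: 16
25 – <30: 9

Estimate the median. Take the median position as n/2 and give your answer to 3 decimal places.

16.667

Cumulative frequencies: 7, 16, 31, 49, 65, 74
n = 74; position = n/2 = 37.
This falls in the class 15 – <20: L = 15, F = 31, f = 18, h = 5.
Median ≈ 15 + ((37 − 31) / 18) × 5 = 16.6667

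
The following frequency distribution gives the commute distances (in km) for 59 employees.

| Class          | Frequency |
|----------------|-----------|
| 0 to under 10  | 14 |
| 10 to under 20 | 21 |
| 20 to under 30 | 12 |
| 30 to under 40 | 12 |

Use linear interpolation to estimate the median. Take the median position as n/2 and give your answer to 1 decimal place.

Cumulative frequencies: 14, 35, 47, 59
n = 59; position = n/2 = 29.5.
This falls in the class 10 to under 20: L = 10, F = 14, f = 21, h = 10.
Median ≈ 10 + ((29.5 − 14) / 21) × 10 = 17.3810

17.4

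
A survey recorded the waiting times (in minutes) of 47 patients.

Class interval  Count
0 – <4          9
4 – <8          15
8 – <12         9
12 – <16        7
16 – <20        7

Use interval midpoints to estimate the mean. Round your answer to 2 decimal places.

Midpoints: 2, 6, 10, 14, 18
Σfm = 9×2 + 15×6 + 9×10 + 7×14 + 7×18 = 422
n = Σf = 47
Mean = 422 / 47 = 8.9787

8.98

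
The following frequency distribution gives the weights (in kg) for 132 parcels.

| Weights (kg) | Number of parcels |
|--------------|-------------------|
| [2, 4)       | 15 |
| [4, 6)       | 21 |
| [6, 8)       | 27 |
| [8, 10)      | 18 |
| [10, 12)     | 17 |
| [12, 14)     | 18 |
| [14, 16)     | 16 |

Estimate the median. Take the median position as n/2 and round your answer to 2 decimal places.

Cumulative frequencies: 15, 36, 63, 81, 98, 116, 132
n = 132; position = n/2 = 66.
This falls in the class [8, 10): L = 8, F = 63, f = 18, h = 2.
Median ≈ 8 + ((66 − 63) / 18) × 2 = 8.3333

8.33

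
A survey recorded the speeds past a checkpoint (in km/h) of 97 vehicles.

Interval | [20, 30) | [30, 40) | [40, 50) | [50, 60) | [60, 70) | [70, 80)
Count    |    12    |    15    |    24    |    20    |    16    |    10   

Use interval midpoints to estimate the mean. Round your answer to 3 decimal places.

49.433

Midpoints: 25, 35, 45, 55, 65, 75
Σfm = 12×25 + 15×35 + 24×45 + 20×55 + 16×65 + 10×75 = 4795
n = Σf = 97
Mean = 4795 / 97 = 49.4330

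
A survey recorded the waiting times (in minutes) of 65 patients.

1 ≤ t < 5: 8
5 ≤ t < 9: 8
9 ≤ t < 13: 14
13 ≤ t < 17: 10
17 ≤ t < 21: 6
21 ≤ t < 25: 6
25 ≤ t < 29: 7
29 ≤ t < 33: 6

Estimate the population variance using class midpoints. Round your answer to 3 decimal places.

75.262

Midpoints: 3, 7, 11, 15, 19, 23, 27, 31
n = 65, Σfm = 1011, mean = 15.5538
Σfm² = 20617
Σf(m − x̄)² = Σfm² − (Σfm)²/n = 20617 − 1011²/65 = 4892.0615
Population variance = 4892.0615 / 65 = 75.2625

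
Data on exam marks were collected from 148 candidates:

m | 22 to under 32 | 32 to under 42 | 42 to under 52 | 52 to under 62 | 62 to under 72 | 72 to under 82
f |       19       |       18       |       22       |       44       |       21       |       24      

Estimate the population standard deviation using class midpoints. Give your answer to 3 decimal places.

Midpoints: 27, 37, 47, 57, 67, 77
n = 148, Σfm = 7976, mean = 53.8919
Σfm² = 466612
Σf(m − x̄)² = Σfm² − (Σfm)²/n = 466612 − 7976²/148 = 36770.2703
Population variance = 36770.2703 / 148 = 248.4478
Standard deviation = √248.4478 = 15.7622

15.762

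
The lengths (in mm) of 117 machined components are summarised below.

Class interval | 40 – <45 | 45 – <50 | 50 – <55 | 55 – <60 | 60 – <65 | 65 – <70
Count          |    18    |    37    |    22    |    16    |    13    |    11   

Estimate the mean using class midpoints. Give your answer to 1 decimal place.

Midpoints: 42.5, 47.5, 52.5, 57.5, 62.5, 67.5
Σfm = 18×42.5 + 37×47.5 + 22×52.5 + 16×57.5 + 13×62.5 + 11×67.5 = 6152.5
n = Σf = 117
Mean = 6152.5 / 117 = 52.5855

52.6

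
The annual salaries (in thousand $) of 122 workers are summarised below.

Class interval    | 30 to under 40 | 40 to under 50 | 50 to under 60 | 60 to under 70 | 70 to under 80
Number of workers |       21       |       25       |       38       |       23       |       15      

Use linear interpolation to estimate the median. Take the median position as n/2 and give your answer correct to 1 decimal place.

53.9

Cumulative frequencies: 21, 46, 84, 107, 122
n = 122; position = n/2 = 61.
This falls in the class 50 to under 60: L = 50, F = 46, f = 38, h = 10.
Median ≈ 50 + ((61 − 46) / 38) × 10 = 53.9474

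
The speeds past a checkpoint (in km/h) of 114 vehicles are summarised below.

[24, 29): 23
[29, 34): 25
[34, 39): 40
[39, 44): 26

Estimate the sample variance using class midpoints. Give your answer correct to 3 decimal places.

27.707

Midpoints: 26.5, 31.5, 36.5, 41.5
n = 114, Σfm = 3936, mean = 34.5263
Σfm² = 139026.5
Σf(m − x̄)² = Σfm² − (Σfm)²/n = 139026.5 − 3936²/114 = 3130.9211
Sample variance = 3130.9211 / 113 = 27.7073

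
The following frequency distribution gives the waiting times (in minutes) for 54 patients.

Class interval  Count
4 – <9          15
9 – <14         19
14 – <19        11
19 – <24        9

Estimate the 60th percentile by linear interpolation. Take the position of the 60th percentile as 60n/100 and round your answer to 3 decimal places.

Cumulative frequencies: 15, 34, 45, 54
n = 54; position = 60n/100 = 32.4.
This falls in the class 9 – <14: L = 9, F = 15, f = 19, h = 5.
60th percentile ≈ 9 + ((32.4 − 15) / 19) × 5 = 13.5789

13.579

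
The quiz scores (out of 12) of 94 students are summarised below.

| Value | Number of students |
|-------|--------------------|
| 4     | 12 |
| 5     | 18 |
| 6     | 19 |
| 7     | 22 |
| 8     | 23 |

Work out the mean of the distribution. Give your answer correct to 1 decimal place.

Values: 4, 5, 6, 7, 8
Σfx = 12×4 + 18×5 + 19×6 + 22×7 + 23×8 = 590
n = Σf = 94
Mean = 590 / 94 = 6.2766

6.3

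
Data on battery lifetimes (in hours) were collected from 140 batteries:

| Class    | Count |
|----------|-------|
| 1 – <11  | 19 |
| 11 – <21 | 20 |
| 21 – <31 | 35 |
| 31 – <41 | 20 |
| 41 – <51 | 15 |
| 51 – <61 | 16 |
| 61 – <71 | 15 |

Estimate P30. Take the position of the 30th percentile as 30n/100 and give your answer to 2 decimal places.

Cumulative frequencies: 19, 39, 74, 94, 109, 125, 140
n = 140; position = 30n/100 = 42.
This falls in the class 21 – <31: L = 21, F = 39, f = 35, h = 10.
30th percentile ≈ 21 + ((42 − 39) / 35) × 10 = 21.8571

21.86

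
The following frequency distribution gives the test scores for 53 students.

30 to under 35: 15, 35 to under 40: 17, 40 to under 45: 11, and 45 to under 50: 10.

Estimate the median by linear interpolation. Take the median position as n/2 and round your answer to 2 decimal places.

38.38

Cumulative frequencies: 15, 32, 43, 53
n = 53; position = n/2 = 26.5.
This falls in the class 35 to under 40: L = 35, F = 15, f = 17, h = 5.
Median ≈ 35 + ((26.5 − 15) / 17) × 5 = 38.3824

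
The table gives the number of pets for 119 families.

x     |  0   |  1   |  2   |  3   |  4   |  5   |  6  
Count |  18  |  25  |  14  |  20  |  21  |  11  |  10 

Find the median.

Cumulative frequencies: 18, 43, 57, 77, 98, 109, 119
n = 119, so the median is the value in position (n+1)/2 = 60.
Position 60 falls at value 3.

3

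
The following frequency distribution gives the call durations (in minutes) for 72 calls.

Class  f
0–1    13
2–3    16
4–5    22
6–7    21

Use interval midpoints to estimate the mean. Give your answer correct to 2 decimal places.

Midpoints: 0.5, 2.5, 4.5, 6.5
Σfm = 13×0.5 + 16×2.5 + 22×4.5 + 21×6.5 = 282
n = Σf = 72
Mean = 282 / 72 = 3.9167

3.92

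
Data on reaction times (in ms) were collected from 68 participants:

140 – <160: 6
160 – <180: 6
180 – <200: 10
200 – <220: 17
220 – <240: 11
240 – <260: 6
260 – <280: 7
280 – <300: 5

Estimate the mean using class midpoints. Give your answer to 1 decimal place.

217.1

Midpoints: 150, 170, 190, 210, 230, 250, 270, 290
Σfm = 6×150 + 6×170 + 10×190 + 17×210 + 11×230 + 6×250 + 7×270 + 5×290 = 14760
n = Σf = 68
Mean = 14760 / 68 = 217.0588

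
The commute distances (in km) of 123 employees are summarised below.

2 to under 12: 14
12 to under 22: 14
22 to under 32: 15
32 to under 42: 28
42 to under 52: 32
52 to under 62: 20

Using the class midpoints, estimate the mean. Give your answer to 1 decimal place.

35.9

Midpoints: 7, 17, 27, 37, 47, 57
Σfm = 14×7 + 14×17 + 15×27 + 28×37 + 32×47 + 20×57 = 4421
n = Σf = 123
Mean = 4421 / 123 = 35.9431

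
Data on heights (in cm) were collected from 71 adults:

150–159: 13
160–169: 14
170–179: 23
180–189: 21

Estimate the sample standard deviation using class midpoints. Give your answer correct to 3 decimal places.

10.818

Midpoints: 154.5, 164.5, 174.5, 184.5
n = 71, Σfm = 12199.5, mean = 171.8239
Σfm² = 2104357.75
Σf(m − x̄)² = Σfm² − (Σfm)²/n = 2104357.75 − 12199.5²/71 = 8191.5493
Sample variance = 8191.5493 / 70 = 117.0221
Standard deviation = √117.0221 = 10.8177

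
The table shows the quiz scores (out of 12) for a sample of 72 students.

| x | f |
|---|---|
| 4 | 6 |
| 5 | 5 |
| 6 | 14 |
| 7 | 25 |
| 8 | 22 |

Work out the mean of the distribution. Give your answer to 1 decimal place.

6.7

Values: 4, 5, 6, 7, 8
Σfx = 6×4 + 5×5 + 14×6 + 25×7 + 22×8 = 484
n = Σf = 72
Mean = 484 / 72 = 6.7222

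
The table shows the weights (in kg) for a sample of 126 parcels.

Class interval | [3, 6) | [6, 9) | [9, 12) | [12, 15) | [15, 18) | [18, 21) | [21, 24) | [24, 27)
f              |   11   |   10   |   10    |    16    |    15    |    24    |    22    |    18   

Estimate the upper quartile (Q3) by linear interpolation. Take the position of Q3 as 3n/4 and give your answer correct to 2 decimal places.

Cumulative frequencies: 11, 21, 31, 47, 62, 86, 108, 126
n = 126; position = 3n/4 = 94.5.
This falls in the class [21, 24): L = 21, F = 86, f = 22, h = 3.
Upper quartile ≈ 21 + ((94.5 − 86) / 22) × 3 = 22.1591

22.16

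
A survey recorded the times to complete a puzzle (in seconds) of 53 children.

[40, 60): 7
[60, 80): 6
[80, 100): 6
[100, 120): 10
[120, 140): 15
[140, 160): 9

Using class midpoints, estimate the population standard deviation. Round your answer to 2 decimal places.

Midpoints: 50, 70, 90, 110, 130, 150
n = 53, Σfm = 5710, mean = 107.7358
Σfm² = 672500
Σf(m − x̄)² = Σfm² − (Σfm)²/n = 672500 − 5710²/53 = 57328.3019
Population variance = 57328.3019 / 53 = 1081.6661
Standard deviation = √1081.6661 = 32.8887

32.89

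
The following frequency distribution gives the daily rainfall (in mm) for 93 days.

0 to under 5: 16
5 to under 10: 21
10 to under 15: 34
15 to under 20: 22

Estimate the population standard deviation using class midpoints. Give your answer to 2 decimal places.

5.10

Midpoints: 2.5, 7.5, 12.5, 17.5
n = 93, Σfm = 1007.5, mean = 10.8333
Σfm² = 13331.25
Σf(m − x̄)² = Σfm² − (Σfm)²/n = 13331.25 − 1007.5²/93 = 2416.6667
Population variance = 2416.6667 / 93 = 25.9857
Standard deviation = √25.9857 = 5.0976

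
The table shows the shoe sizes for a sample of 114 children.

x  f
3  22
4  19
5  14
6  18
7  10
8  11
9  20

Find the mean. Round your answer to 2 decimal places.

5.77

Values: 3, 4, 5, 6, 7, 8, 9
Σfx = 22×3 + 19×4 + 14×5 + 18×6 + 10×7 + 11×8 + 20×9 = 658
n = Σf = 114
Mean = 658 / 114 = 5.7719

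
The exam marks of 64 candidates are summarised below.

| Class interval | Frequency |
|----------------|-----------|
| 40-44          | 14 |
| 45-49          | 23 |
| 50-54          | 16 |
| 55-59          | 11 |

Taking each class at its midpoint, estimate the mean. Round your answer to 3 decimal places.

Midpoints: 42, 47, 52, 57
Σfm = 14×42 + 23×47 + 16×52 + 11×57 = 3128
n = Σf = 64
Mean = 3128 / 64 = 48.8750

48.875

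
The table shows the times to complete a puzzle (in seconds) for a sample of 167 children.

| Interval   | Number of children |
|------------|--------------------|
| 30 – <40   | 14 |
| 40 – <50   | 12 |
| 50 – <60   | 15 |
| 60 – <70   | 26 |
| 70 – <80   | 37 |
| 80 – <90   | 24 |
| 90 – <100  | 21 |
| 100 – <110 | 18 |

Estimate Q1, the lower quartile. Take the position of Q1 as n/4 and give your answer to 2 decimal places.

Cumulative frequencies: 14, 26, 41, 67, 104, 128, 149, 167
n = 167; position = n/4 = 41.75.
This falls in the class 60 – <70: L = 60, F = 41, f = 26, h = 10.
Lower quartile ≈ 60 + ((41.75 − 41) / 26) × 10 = 60.2885

60.29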